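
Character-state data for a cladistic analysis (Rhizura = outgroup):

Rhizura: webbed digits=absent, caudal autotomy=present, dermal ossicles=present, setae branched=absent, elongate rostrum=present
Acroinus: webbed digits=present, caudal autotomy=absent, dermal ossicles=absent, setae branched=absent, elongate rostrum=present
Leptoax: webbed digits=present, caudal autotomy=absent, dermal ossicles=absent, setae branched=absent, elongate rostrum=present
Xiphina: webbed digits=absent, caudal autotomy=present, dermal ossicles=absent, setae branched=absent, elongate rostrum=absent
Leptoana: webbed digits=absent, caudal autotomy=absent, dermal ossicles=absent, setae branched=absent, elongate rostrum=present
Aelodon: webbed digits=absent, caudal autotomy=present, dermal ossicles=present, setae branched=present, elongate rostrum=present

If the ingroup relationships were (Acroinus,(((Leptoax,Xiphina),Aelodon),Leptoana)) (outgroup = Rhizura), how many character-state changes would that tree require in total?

Map each character onto (Acroinus,(((Leptoax,Xiphina),Aelodon),Leptoana)) (rooted by Rhizura) and count the minimum state changes it requires (Fitch parsimony):
webbed digits: 2; caudal autotomy: 3; dermal ossicles: 2; setae branched: 1; elongate rostrum: 1.
Total tree length = 9.

9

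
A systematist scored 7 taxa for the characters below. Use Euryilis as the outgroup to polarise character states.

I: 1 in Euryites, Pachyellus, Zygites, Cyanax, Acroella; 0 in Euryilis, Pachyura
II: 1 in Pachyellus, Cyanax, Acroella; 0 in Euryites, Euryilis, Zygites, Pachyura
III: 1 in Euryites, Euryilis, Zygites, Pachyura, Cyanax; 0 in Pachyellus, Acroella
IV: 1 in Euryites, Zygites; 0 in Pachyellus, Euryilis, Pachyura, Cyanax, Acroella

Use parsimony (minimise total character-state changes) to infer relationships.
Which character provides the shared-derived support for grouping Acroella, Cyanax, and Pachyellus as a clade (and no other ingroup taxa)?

Character polarity is set by the outgroup: the derived state is whichever differs from the outgroup's state, so for III the derived state is '0', and for the remaining characters it is '1'.
I: derived state '1' in Acroella, Cyanax, Euryites, Pachyellus, and Zygites only — synapomorphy for {Acroella, Cyanax, Euryites, Pachyellus, Zygites}.
II: derived state '1' in Acroella, Cyanax, and Pachyellus only — synapomorphy for {Acroella, Cyanax, Pachyellus}.
Only Acroella and Pachyellus show the derived state '0' for III, supporting them as a clade.
IV (derived state '1') is shared by Euryites and Zygites — a synapomorphy uniting that clade.
Most parsimonious ingroup topology: (((Cyanax,(Pachyellus,Acroella)),(Euryites,Zygites)),Pachyura).
The clade {Acroella, Cyanax, Pachyellus} is supported by II: its derived state '1' occurs in exactly those taxa and in no other taxon (including the outgroup).

II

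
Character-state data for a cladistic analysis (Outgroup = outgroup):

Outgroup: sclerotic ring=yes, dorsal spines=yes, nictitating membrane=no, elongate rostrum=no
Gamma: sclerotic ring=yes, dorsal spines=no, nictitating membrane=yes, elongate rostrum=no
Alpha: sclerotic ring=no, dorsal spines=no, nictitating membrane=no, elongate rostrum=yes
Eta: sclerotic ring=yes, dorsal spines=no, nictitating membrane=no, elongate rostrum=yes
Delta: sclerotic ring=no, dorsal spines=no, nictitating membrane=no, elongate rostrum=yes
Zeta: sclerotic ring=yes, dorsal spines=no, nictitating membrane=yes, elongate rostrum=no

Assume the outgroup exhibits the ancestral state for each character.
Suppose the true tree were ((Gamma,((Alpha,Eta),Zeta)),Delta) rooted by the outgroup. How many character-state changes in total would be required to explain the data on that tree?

7

Map each character onto ((Gamma,((Alpha,Eta),Zeta)),Delta) (rooted by Outgroup) and count the minimum state changes it requires (Fitch parsimony):
sclerotic ring: 2; dorsal spines: 1; nictitating membrane: 2; elongate rostrum: 2.
Total tree length = 7.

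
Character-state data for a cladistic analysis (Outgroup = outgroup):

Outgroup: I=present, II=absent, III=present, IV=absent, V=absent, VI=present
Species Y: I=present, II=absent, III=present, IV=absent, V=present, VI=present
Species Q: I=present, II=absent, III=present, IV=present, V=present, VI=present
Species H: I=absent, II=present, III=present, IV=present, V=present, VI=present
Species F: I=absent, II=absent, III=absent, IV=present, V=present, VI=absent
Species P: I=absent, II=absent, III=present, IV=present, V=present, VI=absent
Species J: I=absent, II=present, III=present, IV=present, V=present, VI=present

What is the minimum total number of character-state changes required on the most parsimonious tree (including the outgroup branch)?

Character polarity is set by the outgroup: the derived state is whichever differs from the outgroup's state, so for I, III, VI the derived state is 'absent', and for the remaining characters it is 'present'.
Only Species F, Species H, Species J, and Species P show the derived state 'absent' for I, supporting them as a clade.
II: derived state 'present' in Species H and Species J only — synapomorphy for {Species H, Species J}.
III (derived state 'absent') is unique to Species F (autapomorphy; uninformative for grouping).
IV (derived state 'present') is shared by Species F, Species H, Species J, Species P, and Species Q — a synapomorphy uniting that clade.
V (derived state 'present') is shared by all ingroup taxa — unites the whole ingroup.
Only Species F and Species P show the derived state 'absent' for VI, supporting them as a clade.
Most parsimonious ingroup topology: (Species Y,(Species Q,((Species H,Species J),(Species F,Species P)))).
Changes per character on this tree: I: 1; II: 1; III: 1; IV: 1; V: 1; VI: 1.
Total = 6.

6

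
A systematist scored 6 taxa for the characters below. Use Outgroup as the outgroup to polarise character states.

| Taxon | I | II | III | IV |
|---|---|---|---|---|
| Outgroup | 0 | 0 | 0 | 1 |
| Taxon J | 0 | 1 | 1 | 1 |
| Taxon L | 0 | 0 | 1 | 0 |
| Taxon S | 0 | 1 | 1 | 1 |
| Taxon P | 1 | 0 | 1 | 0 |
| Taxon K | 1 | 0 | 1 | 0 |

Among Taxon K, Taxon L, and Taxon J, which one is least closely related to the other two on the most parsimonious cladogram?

Taxon J

Character polarity is set by the outgroup: the derived state is whichever differs from the outgroup's state, so for IV the derived state is '0', and for the remaining characters it is '1'.
I (derived state '1') is shared by Taxon K and Taxon P — a synapomorphy uniting that clade.
II (derived state '1') is shared by Taxon J and Taxon S — a synapomorphy uniting that clade.
All ingroup taxa share the derived state '1' for III; it defines the ingroup but does not resolve relationships within it.
IV: derived state '0' in Taxon K, Taxon L, and Taxon P only — synapomorphy for {Taxon K, Taxon L, Taxon P}.
Most parsimonious ingroup topology: ((Taxon J,Taxon S),(Taxon L,(Taxon P,Taxon K))).
Taxon K and Taxon L share a more recent common ancestor with each other than either does with Taxon J, so Taxon J is the least closely related of the three.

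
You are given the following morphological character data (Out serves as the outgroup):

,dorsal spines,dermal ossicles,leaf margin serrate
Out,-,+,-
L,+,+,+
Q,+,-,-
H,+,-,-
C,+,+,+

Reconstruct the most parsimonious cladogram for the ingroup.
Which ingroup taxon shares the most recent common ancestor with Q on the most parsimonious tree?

H

Character polarity is set by the outgroup: the derived state is whichever differs from the outgroup's state, so for dermal ossicles the derived state is '-', and for the remaining characters it is '+'.
All ingroup taxa share the derived state '+' for dorsal spines; it defines the ingroup but does not resolve relationships within it.
dermal ossicles: derived state '-' in H and Q only — synapomorphy for {H, Q}.
Only C and L show the derived state '+' for leaf margin serrate, supporting them as a clade.
Most parsimonious ingroup topology: ((L,C),(Q,H)).
Q and H form a cherry on this tree, so they are sister taxa.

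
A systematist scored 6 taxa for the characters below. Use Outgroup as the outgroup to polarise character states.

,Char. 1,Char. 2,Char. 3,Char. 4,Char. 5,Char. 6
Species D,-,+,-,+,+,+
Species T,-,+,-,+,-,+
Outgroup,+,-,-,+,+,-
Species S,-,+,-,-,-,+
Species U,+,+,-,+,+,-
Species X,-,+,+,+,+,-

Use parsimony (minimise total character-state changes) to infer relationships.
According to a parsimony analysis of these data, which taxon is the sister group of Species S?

Species T

Character polarity is set by the outgroup: the derived state is whichever differs from the outgroup's state, so for Char. 1, Char. 4, Char. 5 the derived state is '-', and for the remaining characters it is '+'.
Char. 1 (derived state '-') is shared by Species D, Species S, Species T, and Species X — a synapomorphy uniting that clade.
All ingroup taxa share the derived state '+' for Char. 2; it defines the ingroup but does not resolve relationships within it.
Char. 3 (derived state '+') is unique to Species X (autapomorphy; uninformative for grouping).
Char. 4 (derived state '-') is unique to Species S (autapomorphy; uninformative for grouping).
Only Species S and Species T show the derived state '-' for Char. 5, supporting them as a clade.
Only Species D, Species S, and Species T show the derived state '+' for Char. 6, supporting them as a clade.
Most parsimonious ingroup topology: (((Species D,(Species T,Species S)),Species X),Species U).
Species S and Species T form a cherry on this tree, so they are sister taxa.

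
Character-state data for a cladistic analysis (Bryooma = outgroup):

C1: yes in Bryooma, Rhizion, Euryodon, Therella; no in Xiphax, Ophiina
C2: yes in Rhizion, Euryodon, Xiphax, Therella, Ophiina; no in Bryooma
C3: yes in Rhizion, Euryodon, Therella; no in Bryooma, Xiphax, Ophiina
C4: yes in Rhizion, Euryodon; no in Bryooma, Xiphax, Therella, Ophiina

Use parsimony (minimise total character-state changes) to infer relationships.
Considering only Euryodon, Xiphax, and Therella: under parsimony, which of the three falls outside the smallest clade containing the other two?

Character polarity is set by the outgroup: the derived state is whichever differs from the outgroup's state, so for C1 the derived state is 'no', and for the remaining characters it is 'yes'.
C1 (derived state 'no') is shared by Ophiina and Xiphax — a synapomorphy uniting that clade.
C2 (derived state 'yes') is shared by all ingroup taxa — unites the whole ingroup.
C3 (derived state 'yes') is shared by Euryodon, Rhizion, and Therella — a synapomorphy uniting that clade.
C4 (derived state 'yes') is shared by Euryodon and Rhizion — a synapomorphy uniting that clade.
Most parsimonious ingroup topology: (((Rhizion,Euryodon),Therella),(Xiphax,Ophiina)).
Euryodon and Therella share a more recent common ancestor with each other than either does with Xiphax, so Xiphax is the least closely related of the three.

Xiphax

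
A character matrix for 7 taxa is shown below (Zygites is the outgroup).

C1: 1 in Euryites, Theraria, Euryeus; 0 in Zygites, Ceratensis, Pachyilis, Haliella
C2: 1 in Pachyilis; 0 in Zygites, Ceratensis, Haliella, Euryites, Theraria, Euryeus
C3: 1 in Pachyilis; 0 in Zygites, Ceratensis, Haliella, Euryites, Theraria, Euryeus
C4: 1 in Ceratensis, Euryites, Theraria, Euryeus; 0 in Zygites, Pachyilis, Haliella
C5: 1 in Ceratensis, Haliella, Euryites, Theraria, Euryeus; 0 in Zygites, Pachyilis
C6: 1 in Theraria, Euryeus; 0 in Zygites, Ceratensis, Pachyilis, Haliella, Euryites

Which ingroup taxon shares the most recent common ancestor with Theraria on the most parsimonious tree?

Euryeus

The outgroup has state '0' for every character, so '1' is the derived state throughout.
Only Euryeus, Euryites, and Theraria show the derived state '1' for C1, supporting them as a clade.
C2 (derived state '1') is unique to Pachyilis (autapomorphy; uninformative for grouping).
C3: derived state '1' in Pachyilis only — an autapomorphy, so it tells us nothing about relationships among taxa.
C4: derived state '1' in Ceratensis, Euryeus, Euryites, and Theraria only — synapomorphy for {Ceratensis, Euryeus, Euryites, Theraria}.
C5: derived state '1' in Ceratensis, Euryeus, Euryites, Haliella, and Theraria only — synapomorphy for {Ceratensis, Euryeus, Euryites, Haliella, Theraria}.
C6 (derived state '1') is shared by Euryeus and Theraria — a synapomorphy uniting that clade.
Most parsimonious ingroup topology: (((Ceratensis,(Euryites,(Theraria,Euryeus))),Haliella),Pachyilis).
Theraria and Euryeus form a cherry on this tree, so they are sister taxa.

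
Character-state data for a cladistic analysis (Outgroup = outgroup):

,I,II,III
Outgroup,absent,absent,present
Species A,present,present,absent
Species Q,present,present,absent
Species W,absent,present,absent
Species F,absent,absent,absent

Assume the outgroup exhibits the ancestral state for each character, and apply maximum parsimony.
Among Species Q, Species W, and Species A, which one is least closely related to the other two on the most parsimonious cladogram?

Character polarity is set by the outgroup: the derived state is whichever differs from the outgroup's state, so for III the derived state is 'absent', and for the remaining characters it is 'present'.
Only Species A and Species Q show the derived state 'present' for I, supporting them as a clade.
Only Species A, Species Q, and Species W show the derived state 'present' for II, supporting them as a clade.
All ingroup taxa share the derived state 'absent' for III; it defines the ingroup but does not resolve relationships within it.
Most parsimonious ingroup topology: (((Species Q,Species A),Species W),Species F).
Species Q and Species A share a more recent common ancestor with each other than either does with Species W, so Species W is the least closely related of the three.

Species W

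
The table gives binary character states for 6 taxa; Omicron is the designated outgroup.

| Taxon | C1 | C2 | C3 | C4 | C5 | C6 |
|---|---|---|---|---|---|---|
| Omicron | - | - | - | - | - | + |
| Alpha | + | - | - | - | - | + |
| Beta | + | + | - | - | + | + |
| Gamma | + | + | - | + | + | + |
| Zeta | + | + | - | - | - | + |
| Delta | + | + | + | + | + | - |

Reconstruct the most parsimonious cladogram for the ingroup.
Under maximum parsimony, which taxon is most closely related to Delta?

Gamma

Character polarity is set by the outgroup: the derived state is whichever differs from the outgroup's state, so for C6 the derived state is '-', and for the remaining characters it is '+'.
All ingroup taxa share the derived state '+' for C1; it defines the ingroup but does not resolve relationships within it.
Only Beta, Delta, Gamma, and Zeta show the derived state '+' for C2, supporting them as a clade.
C3 (derived state '+') is unique to Delta (autapomorphy; uninformative for grouping).
C4: derived state '+' in Delta and Gamma only — synapomorphy for {Delta, Gamma}.
C5 (derived state '+') is shared by Beta, Delta, and Gamma — a synapomorphy uniting that clade.
C6: derived state '-' in Delta only — an autapomorphy, so it tells us nothing about relationships among taxa.
Most parsimonious ingroup topology: (Alpha,((Beta,(Gamma,Delta)),Zeta)).
Delta and Gamma form a cherry on this tree, so they are sister taxa.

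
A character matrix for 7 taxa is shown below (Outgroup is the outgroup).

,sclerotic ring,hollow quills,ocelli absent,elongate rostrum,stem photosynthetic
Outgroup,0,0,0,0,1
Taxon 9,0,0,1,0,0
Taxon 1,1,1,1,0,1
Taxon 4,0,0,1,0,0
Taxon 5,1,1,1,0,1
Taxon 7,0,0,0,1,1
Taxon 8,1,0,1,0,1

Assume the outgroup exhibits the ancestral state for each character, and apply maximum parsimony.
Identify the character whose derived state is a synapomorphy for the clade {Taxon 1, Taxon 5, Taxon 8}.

Character polarity is set by the outgroup: the derived state is whichever differs from the outgroup's state, so for stem photosynthetic the derived state is '0', and for the remaining characters it is '1'.
sclerotic ring (derived state '1') is shared by Taxon 1, Taxon 5, and Taxon 8 — a synapomorphy uniting that clade.
Only Taxon 1 and Taxon 5 show the derived state '1' for hollow quills, supporting them as a clade.
ocelli absent: derived state '1' in Taxon 1, Taxon 4, Taxon 5, Taxon 8, and Taxon 9 only — synapomorphy for {Taxon 1, Taxon 4, Taxon 5, Taxon 8, Taxon 9}.
elongate rostrum (derived state '1') is unique to Taxon 7 (autapomorphy; uninformative for grouping).
stem photosynthetic: derived state '0' in Taxon 4 and Taxon 9 only — synapomorphy for {Taxon 4, Taxon 9}.
Most parsimonious ingroup topology: (((Taxon 9,Taxon 4),((Taxon 1,Taxon 5),Taxon 8)),Taxon 7).
The clade {Taxon 1, Taxon 5, Taxon 8} is supported by sclerotic ring: its derived state '1' occurs in exactly those taxa and in no other taxon (including the outgroup).

sclerotic ring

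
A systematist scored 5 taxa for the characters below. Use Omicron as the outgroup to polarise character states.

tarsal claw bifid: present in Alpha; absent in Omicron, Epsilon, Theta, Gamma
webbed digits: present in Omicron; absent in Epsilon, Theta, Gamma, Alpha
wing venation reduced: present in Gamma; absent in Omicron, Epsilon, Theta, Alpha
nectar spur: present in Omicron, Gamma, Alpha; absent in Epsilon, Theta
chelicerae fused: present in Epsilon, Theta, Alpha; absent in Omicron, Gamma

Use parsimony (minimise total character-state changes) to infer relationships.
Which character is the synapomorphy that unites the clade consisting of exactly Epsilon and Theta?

Character polarity is set by the outgroup: the derived state is whichever differs from the outgroup's state, so for webbed digits, nectar spur the derived state is 'absent', and for the remaining characters it is 'present'.
tarsal claw bifid (derived state 'present') is unique to Alpha (autapomorphy; uninformative for grouping).
webbed digits (derived state 'absent') is shared by all ingroup taxa — unites the whole ingroup.
wing venation reduced (derived state 'present') is unique to Gamma (autapomorphy; uninformative for grouping).
Only Epsilon and Theta show the derived state 'absent' for nectar spur, supporting them as a clade.
Only Alpha, Epsilon, and Theta show the derived state 'present' for chelicerae fused, supporting them as a clade.
Most parsimonious ingroup topology: (((Epsilon,Theta),Alpha),Gamma).
The clade {Epsilon, Theta} is supported by nectar spur: its derived state 'absent' occurs in exactly those taxa and in no other taxon (including the outgroup).

nectar spur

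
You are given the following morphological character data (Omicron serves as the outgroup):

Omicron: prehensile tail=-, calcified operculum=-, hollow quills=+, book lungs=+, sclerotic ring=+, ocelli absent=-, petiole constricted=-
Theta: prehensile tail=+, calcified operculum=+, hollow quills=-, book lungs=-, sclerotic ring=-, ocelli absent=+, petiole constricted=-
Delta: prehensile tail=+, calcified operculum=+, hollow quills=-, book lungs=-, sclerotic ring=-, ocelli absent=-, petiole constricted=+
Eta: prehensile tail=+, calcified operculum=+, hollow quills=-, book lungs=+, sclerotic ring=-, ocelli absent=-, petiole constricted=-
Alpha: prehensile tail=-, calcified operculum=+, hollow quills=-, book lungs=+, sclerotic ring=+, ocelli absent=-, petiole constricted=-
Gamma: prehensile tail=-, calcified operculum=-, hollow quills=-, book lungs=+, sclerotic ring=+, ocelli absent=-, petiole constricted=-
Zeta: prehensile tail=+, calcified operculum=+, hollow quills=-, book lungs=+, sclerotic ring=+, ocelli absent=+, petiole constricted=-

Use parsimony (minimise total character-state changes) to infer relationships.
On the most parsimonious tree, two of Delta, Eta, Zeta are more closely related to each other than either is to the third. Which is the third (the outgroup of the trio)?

Zeta

Character polarity is set by the outgroup: the derived state is whichever differs from the outgroup's state, so for hollow quills, book lungs, sclerotic ring the derived state is '-', and for the remaining characters it is '+'.
prehensile tail: derived state '+' in Delta, Eta, Theta, and Zeta only — synapomorphy for {Delta, Eta, Theta, Zeta}.
calcified operculum (derived state '+') is shared by Alpha, Delta, Eta, Theta, and Zeta — a synapomorphy uniting that clade.
hollow quills (derived state '-') is shared by all ingroup taxa — unites the whole ingroup.
book lungs: derived state '-' in Delta and Theta only — synapomorphy for {Delta, Theta}.
Only Delta, Eta, and Theta show the derived state '-' for sclerotic ring, supporting them as a clade.
ocelli absent (state '+') occurs in Theta and Zeta but conflicts with the nesting implied by the other characters — most parsimoniously interpreted as homoplasy.
petiole constricted: derived state '+' in Delta only — an autapomorphy, so it tells us nothing about relationships among taxa.
Most parsimonious ingroup topology: (((((Theta,Delta),Eta),Zeta),Alpha),Gamma).
Eta and Delta share a more recent common ancestor with each other than either does with Zeta, so Zeta is the least closely related of the three.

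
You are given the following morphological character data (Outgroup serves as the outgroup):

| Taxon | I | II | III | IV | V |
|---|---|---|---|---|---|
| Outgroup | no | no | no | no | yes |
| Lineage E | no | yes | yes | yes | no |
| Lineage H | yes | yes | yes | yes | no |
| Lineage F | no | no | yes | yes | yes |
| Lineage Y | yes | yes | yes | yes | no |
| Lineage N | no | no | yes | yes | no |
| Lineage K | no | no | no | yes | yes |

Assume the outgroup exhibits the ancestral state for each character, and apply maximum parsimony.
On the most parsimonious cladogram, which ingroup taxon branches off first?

Character polarity is set by the outgroup: the derived state is whichever differs from the outgroup's state, so for V the derived state is 'no', and for the remaining characters it is 'yes'.
I: derived state 'yes' in Lineage H and Lineage Y only — synapomorphy for {Lineage H, Lineage Y}.
Only Lineage E, Lineage H, and Lineage Y show the derived state 'yes' for II, supporting them as a clade.
Only Lineage E, Lineage F, Lineage H, Lineage N, and Lineage Y show the derived state 'yes' for III, supporting them as a clade.
All ingroup taxa share the derived state 'yes' for IV; it defines the ingroup but does not resolve relationships within it.
Only Lineage E, Lineage H, Lineage N, and Lineage Y show the derived state 'no' for V, supporting them as a clade.
Most parsimonious ingroup topology: ((((Lineage E,(Lineage H,Lineage Y)),Lineage N),Lineage F),Lineage K).
Lineage K is sister to the clade containing all other ingroup taxa, so it is the earliest-diverging (most basal) ingroup lineage.

Lineage K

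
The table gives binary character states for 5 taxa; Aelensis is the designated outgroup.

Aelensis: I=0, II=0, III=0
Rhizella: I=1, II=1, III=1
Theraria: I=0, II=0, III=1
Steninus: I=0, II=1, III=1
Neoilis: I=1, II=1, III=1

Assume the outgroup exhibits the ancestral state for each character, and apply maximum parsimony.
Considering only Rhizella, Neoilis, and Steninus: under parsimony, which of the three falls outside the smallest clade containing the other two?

The outgroup has state '0' for every character, so '1' is the derived state throughout.
I: derived state '1' in Neoilis and Rhizella only — synapomorphy for {Neoilis, Rhizella}.
II (derived state '1') is shared by Neoilis, Rhizella, and Steninus — a synapomorphy uniting that clade.
III (derived state '1') is shared by all ingroup taxa — unites the whole ingroup.
Most parsimonious ingroup topology: (((Rhizella,Neoilis),Steninus),Theraria).
Neoilis and Rhizella share a more recent common ancestor with each other than either does with Steninus, so Steninus is the least closely related of the three.

Steninus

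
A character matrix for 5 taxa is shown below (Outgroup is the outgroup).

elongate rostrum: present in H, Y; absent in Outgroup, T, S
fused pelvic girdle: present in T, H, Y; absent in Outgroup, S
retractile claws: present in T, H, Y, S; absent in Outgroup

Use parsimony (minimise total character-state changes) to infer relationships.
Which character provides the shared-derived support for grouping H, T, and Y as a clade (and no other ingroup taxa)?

fused pelvic girdle

The outgroup has state 'absent' for every character, so 'present' is the derived state throughout.
elongate rostrum (derived state 'present') is shared by H and Y — a synapomorphy uniting that clade.
Only H, T, and Y show the derived state 'present' for fused pelvic girdle, supporting them as a clade.
All ingroup taxa share the derived state 'present' for retractile claws; it defines the ingroup but does not resolve relationships within it.
Most parsimonious ingroup topology: ((T,(H,Y)),S).
The clade {H, T, Y} is supported by fused pelvic girdle: its derived state 'present' occurs in exactly those taxa and in no other taxon (including the outgroup).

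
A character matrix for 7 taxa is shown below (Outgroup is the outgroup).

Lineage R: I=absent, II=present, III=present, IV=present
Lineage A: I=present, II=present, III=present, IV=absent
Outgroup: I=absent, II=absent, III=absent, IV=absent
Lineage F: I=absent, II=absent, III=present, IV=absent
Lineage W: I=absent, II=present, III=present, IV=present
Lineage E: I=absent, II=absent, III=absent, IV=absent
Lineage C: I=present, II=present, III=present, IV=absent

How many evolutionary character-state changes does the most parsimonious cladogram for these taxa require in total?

4

The outgroup has state 'absent' for every character, so 'present' is the derived state throughout.
I (derived state 'present') is shared by Lineage A and Lineage C — a synapomorphy uniting that clade.
II (derived state 'present') is shared by Lineage A, Lineage C, Lineage R, and Lineage W — a synapomorphy uniting that clade.
Only Lineage A, Lineage C, Lineage F, Lineage R, and Lineage W show the derived state 'present' for III, supporting them as a clade.
Only Lineage R and Lineage W show the derived state 'present' for IV, supporting them as a clade.
Most parsimonious ingroup topology: ((((Lineage C,Lineage A),(Lineage W,Lineage R)),Lineage F),Lineage E).
Changes per character on this tree: I: 1; II: 1; III: 1; IV: 1.
Total = 4.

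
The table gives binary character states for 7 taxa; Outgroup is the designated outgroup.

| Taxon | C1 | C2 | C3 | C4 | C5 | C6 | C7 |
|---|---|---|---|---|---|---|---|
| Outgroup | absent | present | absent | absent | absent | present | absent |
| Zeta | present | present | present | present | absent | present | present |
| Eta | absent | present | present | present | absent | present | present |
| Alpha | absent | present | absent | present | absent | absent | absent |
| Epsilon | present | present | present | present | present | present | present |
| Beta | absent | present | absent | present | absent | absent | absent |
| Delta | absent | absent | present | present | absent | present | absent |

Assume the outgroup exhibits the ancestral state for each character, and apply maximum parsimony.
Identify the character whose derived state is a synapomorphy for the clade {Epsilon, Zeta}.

Character polarity is set by the outgroup: the derived state is whichever differs from the outgroup's state, so for C2, C6 the derived state is 'absent', and for the remaining characters it is 'present'.
C1: derived state 'present' in Epsilon and Zeta only — synapomorphy for {Epsilon, Zeta}.
C2: derived state 'absent' in Delta only — an autapomorphy, so it tells us nothing about relationships among taxa.
C3: derived state 'present' in Delta, Epsilon, Eta, and Zeta only — synapomorphy for {Delta, Epsilon, Eta, Zeta}.
All ingroup taxa share the derived state 'present' for C4; it defines the ingroup but does not resolve relationships within it.
C5 (derived state 'present') is unique to Epsilon (autapomorphy; uninformative for grouping).
C6: derived state 'absent' in Alpha and Beta only — synapomorphy for {Alpha, Beta}.
C7: derived state 'present' in Epsilon, Eta, and Zeta only — synapomorphy for {Epsilon, Eta, Zeta}.
Most parsimonious ingroup topology: ((((Zeta,Epsilon),Eta),Delta),(Alpha,Beta)).
The clade {Epsilon, Zeta} is supported by C1: its derived state 'present' occurs in exactly those taxa and in no other taxon (including the outgroup).

C1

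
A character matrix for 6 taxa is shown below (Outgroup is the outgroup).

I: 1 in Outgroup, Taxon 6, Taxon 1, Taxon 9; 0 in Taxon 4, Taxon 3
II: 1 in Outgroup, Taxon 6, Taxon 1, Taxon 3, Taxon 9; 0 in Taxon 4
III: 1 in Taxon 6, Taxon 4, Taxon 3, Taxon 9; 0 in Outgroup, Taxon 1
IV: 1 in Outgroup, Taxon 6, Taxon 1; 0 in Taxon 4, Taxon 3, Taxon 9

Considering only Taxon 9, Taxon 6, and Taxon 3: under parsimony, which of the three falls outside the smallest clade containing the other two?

Character polarity is set by the outgroup: the derived state is whichever differs from the outgroup's state, so for I, II, IV the derived state is '0', and for the remaining characters it is '1'.
I: derived state '0' in Taxon 3 and Taxon 4 only — synapomorphy for {Taxon 3, Taxon 4}.
II (derived state '0') is unique to Taxon 4 (autapomorphy; uninformative for grouping).
III: derived state '1' in Taxon 3, Taxon 4, Taxon 6, and Taxon 9 only — synapomorphy for {Taxon 3, Taxon 4, Taxon 6, Taxon 9}.
IV: derived state '0' in Taxon 3, Taxon 4, and Taxon 9 only — synapomorphy for {Taxon 3, Taxon 4, Taxon 9}.
Most parsimonious ingroup topology: ((Taxon 6,((Taxon 4,Taxon 3),Taxon 9)),Taxon 1).
Taxon 3 and Taxon 9 share a more recent common ancestor with each other than either does with Taxon 6, so Taxon 6 is the least closely related of the three.

Taxon 6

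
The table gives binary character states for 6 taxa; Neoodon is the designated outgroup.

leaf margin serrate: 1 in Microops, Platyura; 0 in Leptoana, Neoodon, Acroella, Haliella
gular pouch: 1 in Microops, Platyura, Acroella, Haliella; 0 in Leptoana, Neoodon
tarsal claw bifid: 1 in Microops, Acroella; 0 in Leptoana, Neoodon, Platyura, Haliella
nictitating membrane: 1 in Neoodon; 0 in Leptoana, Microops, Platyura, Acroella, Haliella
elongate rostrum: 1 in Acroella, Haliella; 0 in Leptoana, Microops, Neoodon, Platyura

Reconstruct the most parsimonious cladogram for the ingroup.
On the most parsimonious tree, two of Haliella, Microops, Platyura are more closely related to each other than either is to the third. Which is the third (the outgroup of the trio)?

Haliella

Character polarity is set by the outgroup: the derived state is whichever differs from the outgroup's state, so for nictitating membrane the derived state is '0', and for the remaining characters it is '1'.
Only Microops and Platyura show the derived state '1' for leaf margin serrate, supporting them as a clade.
gular pouch: derived state '1' in Acroella, Haliella, Microops, and Platyura only — synapomorphy for {Acroella, Haliella, Microops, Platyura}.
tarsal claw bifid groups Acroella and Microops, which is incompatible with the clades supported by the remaining characters; treating it as convergent (homoplasy) costs fewer steps than any alternative tree.
nictitating membrane (derived state '0') is shared by all ingroup taxa — unites the whole ingroup.
elongate rostrum: derived state '1' in Acroella and Haliella only — synapomorphy for {Acroella, Haliella}.
Most parsimonious ingroup topology: (((Acroella,Haliella),(Platyura,Microops)),Leptoana).
Microops and Platyura share a more recent common ancestor with each other than either does with Haliella, so Haliella is the least closely related of the three.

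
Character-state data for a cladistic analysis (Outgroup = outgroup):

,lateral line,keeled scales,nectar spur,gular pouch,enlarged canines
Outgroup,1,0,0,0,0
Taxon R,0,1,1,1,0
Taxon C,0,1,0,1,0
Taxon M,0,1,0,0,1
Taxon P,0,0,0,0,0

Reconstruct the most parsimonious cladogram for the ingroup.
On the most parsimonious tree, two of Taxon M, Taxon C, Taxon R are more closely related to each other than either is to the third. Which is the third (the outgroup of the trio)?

Taxon M

Character polarity is set by the outgroup: the derived state is whichever differs from the outgroup's state, so for lateral line the derived state is '0', and for the remaining characters it is '1'.
lateral line (derived state '0') is shared by all ingroup taxa — unites the whole ingroup.
keeled scales (derived state '1') is shared by Taxon C, Taxon M, and Taxon R — a synapomorphy uniting that clade.
nectar spur: derived state '1' in Taxon R only — an autapomorphy, so it tells us nothing about relationships among taxa.
gular pouch (derived state '1') is shared by Taxon C and Taxon R — a synapomorphy uniting that clade.
enlarged canines (derived state '1') is unique to Taxon M (autapomorphy; uninformative for grouping).
Most parsimonious ingroup topology: (((Taxon R,Taxon C),Taxon M),Taxon P).
Taxon C and Taxon R share a more recent common ancestor with each other than either does with Taxon M, so Taxon M is the least closely related of the three.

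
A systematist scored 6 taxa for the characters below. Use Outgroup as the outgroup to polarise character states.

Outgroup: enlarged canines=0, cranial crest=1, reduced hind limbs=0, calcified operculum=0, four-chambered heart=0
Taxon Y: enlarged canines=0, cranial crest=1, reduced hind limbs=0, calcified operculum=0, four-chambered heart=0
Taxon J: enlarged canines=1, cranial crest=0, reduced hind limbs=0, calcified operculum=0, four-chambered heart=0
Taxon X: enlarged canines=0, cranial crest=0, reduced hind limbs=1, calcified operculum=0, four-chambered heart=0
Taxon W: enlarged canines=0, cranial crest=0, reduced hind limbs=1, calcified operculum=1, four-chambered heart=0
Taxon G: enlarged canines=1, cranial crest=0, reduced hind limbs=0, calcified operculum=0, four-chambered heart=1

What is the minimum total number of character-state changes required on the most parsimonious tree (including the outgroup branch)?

Character polarity is set by the outgroup: the derived state is whichever differs from the outgroup's state, so for cranial crest the derived state is '0', and for the remaining characters it is '1'.
enlarged canines: derived state '1' in Taxon G and Taxon J only — synapomorphy for {Taxon G, Taxon J}.
cranial crest (derived state '0') is shared by Taxon G, Taxon J, Taxon W, and Taxon X — a synapomorphy uniting that clade.
Only Taxon W and Taxon X show the derived state '1' for reduced hind limbs, supporting them as a clade.
calcified operculum: derived state '1' in Taxon W only — an autapomorphy, so it tells us nothing about relationships among taxa.
four-chambered heart (derived state '1') is unique to Taxon G (autapomorphy; uninformative for grouping).
Most parsimonious ingroup topology: (Taxon Y,((Taxon J,Taxon G),(Taxon X,Taxon W))).
Changes per character on this tree: enlarged canines: 1; cranial crest: 1; reduced hind limbs: 1; calcified operculum: 1; four-chambered heart: 1.
Total = 5.

5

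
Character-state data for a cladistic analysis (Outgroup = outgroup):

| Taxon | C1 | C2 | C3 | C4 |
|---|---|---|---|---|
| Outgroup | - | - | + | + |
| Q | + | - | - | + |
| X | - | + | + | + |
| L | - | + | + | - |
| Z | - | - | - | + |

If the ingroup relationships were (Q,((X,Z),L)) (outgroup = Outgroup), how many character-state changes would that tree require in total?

Map each character onto (Q,((X,Z),L)) (rooted by Outgroup) and count the minimum state changes it requires (Fitch parsimony):
C1: 1; C2: 2; C3: 2; C4: 1.
Total tree length = 6.

6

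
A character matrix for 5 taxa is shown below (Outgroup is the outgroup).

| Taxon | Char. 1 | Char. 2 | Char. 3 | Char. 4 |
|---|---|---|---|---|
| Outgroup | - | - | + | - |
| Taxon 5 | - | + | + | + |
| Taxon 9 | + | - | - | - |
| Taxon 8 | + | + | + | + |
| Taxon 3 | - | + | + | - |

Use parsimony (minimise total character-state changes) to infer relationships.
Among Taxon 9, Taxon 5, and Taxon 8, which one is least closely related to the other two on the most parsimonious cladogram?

Taxon 9

Character polarity is set by the outgroup: the derived state is whichever differs from the outgroup's state, so for Char. 3 the derived state is '-', and for the remaining characters it is '+'.
Char. 1 groups Taxon 8 and Taxon 9, which is incompatible with the clades supported by the remaining characters; treating it as convergent (homoplasy) costs fewer steps than any alternative tree.
Char. 2: derived state '+' in Taxon 3, Taxon 5, and Taxon 8 only — synapomorphy for {Taxon 3, Taxon 5, Taxon 8}.
Char. 3: derived state '-' in Taxon 9 only — an autapomorphy, so it tells us nothing about relationships among taxa.
Char. 4 (derived state '+') is shared by Taxon 5 and Taxon 8 — a synapomorphy uniting that clade.
Most parsimonious ingroup topology: (((Taxon 5,Taxon 8),Taxon 3),Taxon 9).
Taxon 8 and Taxon 5 share a more recent common ancestor with each other than either does with Taxon 9, so Taxon 9 is the least closely related of the three.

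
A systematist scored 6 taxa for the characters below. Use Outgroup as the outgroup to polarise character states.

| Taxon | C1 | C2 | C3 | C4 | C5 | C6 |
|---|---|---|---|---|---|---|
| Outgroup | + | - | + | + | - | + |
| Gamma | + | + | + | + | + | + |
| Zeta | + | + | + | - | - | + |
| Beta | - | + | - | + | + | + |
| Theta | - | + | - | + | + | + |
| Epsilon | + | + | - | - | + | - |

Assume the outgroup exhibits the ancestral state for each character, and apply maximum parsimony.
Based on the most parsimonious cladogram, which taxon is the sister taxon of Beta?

Theta

Character polarity is set by the outgroup: the derived state is whichever differs from the outgroup's state, so for C1, C3, C4, C6 the derived state is '-', and for the remaining characters it is '+'.
C1: derived state '-' in Beta and Theta only — synapomorphy for {Beta, Theta}.
C2 (derived state '+') is shared by all ingroup taxa — unites the whole ingroup.
Only Beta, Epsilon, and Theta show the derived state '-' for C3, supporting them as a clade.
C4 groups Epsilon and Zeta, which is incompatible with the clades supported by the remaining characters; treating it as convergent (homoplasy) costs fewer steps than any alternative tree.
C5 (derived state '+') is shared by Beta, Epsilon, Gamma, and Theta — a synapomorphy uniting that clade.
C6 (derived state '-') is unique to Epsilon (autapomorphy; uninformative for grouping).
Most parsimonious ingroup topology: ((Gamma,((Beta,Theta),Epsilon)),Zeta).
Beta and Theta form a cherry on this tree, so they are sister taxa.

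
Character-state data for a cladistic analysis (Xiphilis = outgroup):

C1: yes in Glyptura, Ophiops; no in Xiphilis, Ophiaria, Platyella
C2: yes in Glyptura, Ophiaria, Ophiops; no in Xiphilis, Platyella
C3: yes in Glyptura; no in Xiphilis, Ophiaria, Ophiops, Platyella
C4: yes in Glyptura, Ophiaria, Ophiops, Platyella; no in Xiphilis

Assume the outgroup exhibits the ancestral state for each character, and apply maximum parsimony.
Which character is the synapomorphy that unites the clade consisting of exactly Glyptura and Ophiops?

The outgroup has state 'no' for every character, so 'yes' is the derived state throughout.
C1: derived state 'yes' in Glyptura and Ophiops only — synapomorphy for {Glyptura, Ophiops}.
C2: derived state 'yes' in Glyptura, Ophiaria, and Ophiops only — synapomorphy for {Glyptura, Ophiaria, Ophiops}.
C3: derived state 'yes' in Glyptura only — an autapomorphy, so it tells us nothing about relationships among taxa.
All ingroup taxa share the derived state 'yes' for C4; it defines the ingroup but does not resolve relationships within it.
Most parsimonious ingroup topology: (((Glyptura,Ophiops),Ophiaria),Platyella).
The clade {Glyptura, Ophiops} is supported by C1: its derived state 'yes' occurs in exactly those taxa and in no other taxon (including the outgroup).

C1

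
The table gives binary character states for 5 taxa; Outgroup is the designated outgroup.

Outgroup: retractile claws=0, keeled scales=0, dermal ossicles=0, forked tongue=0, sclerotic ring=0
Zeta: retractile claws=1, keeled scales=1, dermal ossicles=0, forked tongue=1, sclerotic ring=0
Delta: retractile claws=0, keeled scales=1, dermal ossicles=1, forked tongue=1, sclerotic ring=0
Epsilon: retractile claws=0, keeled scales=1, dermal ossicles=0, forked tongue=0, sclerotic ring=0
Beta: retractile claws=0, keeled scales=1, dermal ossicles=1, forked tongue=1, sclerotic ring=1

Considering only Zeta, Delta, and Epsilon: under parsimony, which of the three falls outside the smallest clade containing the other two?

The outgroup has state '0' for every character, so '1' is the derived state throughout.
retractile claws (derived state '1') is unique to Zeta (autapomorphy; uninformative for grouping).
All ingroup taxa share the derived state '1' for keeled scales; it defines the ingroup but does not resolve relationships within it.
dermal ossicles: derived state '1' in Beta and Delta only — synapomorphy for {Beta, Delta}.
Only Beta, Delta, and Zeta show the derived state '1' for forked tongue, supporting them as a clade.
sclerotic ring (derived state '1') is unique to Beta (autapomorphy; uninformative for grouping).
Most parsimonious ingroup topology: ((Zeta,(Delta,Beta)),Epsilon).
Delta and Zeta share a more recent common ancestor with each other than either does with Epsilon, so Epsilon is the least closely related of the three.

Epsilon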